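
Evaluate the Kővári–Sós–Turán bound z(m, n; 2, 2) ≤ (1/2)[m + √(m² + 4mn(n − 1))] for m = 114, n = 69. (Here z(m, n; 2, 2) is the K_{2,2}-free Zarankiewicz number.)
z(114, 69; 2, 2) ≤ (1/2)[114 + √(114² + 4·114·69·68)] = (1/2)[114 + √2152548] = 790.5782

Kővári–Sós–Turán: let r_1, ..., r_114 be the row sums and z = Σ r_i the total number of 1s. Each pair of columns can share at most one row with both entries 1 (else a 2×2 all-ones block appears), so Σ_i C(r_i, 2) ≤ C(69, 2) = 2346. By convexity Σ_i C(r_i, 2) ≥ 114·C(z/114, 2) = z(z − 114)/(2·114), giving z² − 114z − 114·69·68 ≤ 0 and hence z ≤ (1/2)[114 + √(12996 + 4·534888)] = (1/2)[114 + √2152548] ≈ (1/2)(114 + 1467.1564) = 790.5782.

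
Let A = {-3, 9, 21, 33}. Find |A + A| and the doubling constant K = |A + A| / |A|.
K = |A + A| / |A| = 7/4

Enumerate A + A = {a + b : a, b ∈ A}. With |A| = 4, there are |A|^2 = 16 ordered sum pairs; collecting distinct values, A + A = {-6, 6, 18, 30, 42, 54, 66}, so |A + A| = 7. Thus K = 7/4. Here |A + A| = 2|A| − 1 = 7, the minimum possible — so K = 7/4 is minimal, which holds iff A is an arithmetic progression.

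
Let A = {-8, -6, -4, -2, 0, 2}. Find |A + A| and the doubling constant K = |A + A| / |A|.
K = |A + A| / |A| = 11/6

Enumerate A + A = {a + b : a, b ∈ A}. With |A| = 6, there are |A|^2 = 36 ordered sum pairs; collecting distinct values, A + A = {-16, -14, -12, -10, -8, -6, -4, -2, 0, 2, 4}, so |A + A| = 11. Thus K = 11/6. Here |A + A| = 2|A| − 1 = 11, the minimum possible — so K = 11/6 is minimal, which holds iff A is an arithmetic progression.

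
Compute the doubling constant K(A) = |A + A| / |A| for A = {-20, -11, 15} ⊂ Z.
K = |A + A| / |A| = 6/3 = 2

Enumerate A + A = {a + b : a, b ∈ A}. With |A| = 3, there are |A|^2 = 9 ordered sum pairs; collecting distinct values, A + A = {-40, -31, -22, -5, 4, 30}, so |A + A| = 6. Thus K = 6/3 = 2. For comparison, the minimum possible |A + A| over all 3-element sets is 2·3 − 1 = 5 (so min K = 5/3), attained only by arithmetic progressions.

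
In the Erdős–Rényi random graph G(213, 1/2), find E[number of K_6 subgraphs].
E[# K_6] = C(213, 6) · (1/2)^C(6, 2) = 120807622936 / 2^15 = 15100952867/4096 ≈ 3686756.071045

For each 6-subset S of vertices (there are C(213, 6) = 120807622936 such S), let X_S = 1 if S induces a K_6 (all C(6, 2) = 15 edges present). Then P(X_S = 1) = (1/2)^15 = 1/32768. By linearity of expectation, E[# K_6] = C(213, 6) · (1/2)^15 = 120807622936 / 32768 = 15100952867/4096 ≈ 3686756.071045.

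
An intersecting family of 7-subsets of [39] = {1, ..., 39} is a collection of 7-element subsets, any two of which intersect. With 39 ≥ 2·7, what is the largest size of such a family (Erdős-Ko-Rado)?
max |F| = C(38, 6) = 2760681

The Erdős-Ko-Rado theorem states: for n ≥ 2k, an intersecting family of k-subsets of an n-element set has size at most C(n − 1, k − 1), with equality for 'star' families {A ⊆ [n] : |A| = k, i ∈ A} (fix an element i). For n = 39, k = 7: C(38, 6) = 2760681.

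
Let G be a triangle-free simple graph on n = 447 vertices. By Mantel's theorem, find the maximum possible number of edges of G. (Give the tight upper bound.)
ex(447, K_3) = ⌊447^2/4⌋ = 49952

Mantel (1907): a triangle-free graph on n vertices has at most ⌊n^2/4⌋ edges, with equality for the complete bipartite graph K_{⌊n/2⌋, ⌈n/2⌉}. For n = 447: ⌊447^2/4⌋ = ⌊199809/4⌋ = 49952. The extremal graph is K_{223, 224}, which has 223·224 = 49952 edges.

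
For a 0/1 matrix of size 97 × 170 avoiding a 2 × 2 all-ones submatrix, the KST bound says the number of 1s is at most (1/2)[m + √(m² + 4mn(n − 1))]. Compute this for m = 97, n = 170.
z(97, 170; 2, 2) ≤ (1/2)[97 + √(97² + 4·97·170·169)] = (1/2)[97 + √11156649] = 1718.5785

Kővári–Sós–Turán: let r_1, ..., r_97 be the row sums and z = Σ r_i the total number of 1s. Each pair of columns can share at most one row with both entries 1 (else a 2×2 all-ones block appears), so Σ_i C(r_i, 2) ≤ C(170, 2) = 14365. By convexity Σ_i C(r_i, 2) ≥ 97·C(z/97, 2) = z(z − 97)/(2·97), giving z² − 97z − 97·170·169 ≤ 0 and hence z ≤ (1/2)[97 + √(9409 + 4·2786810)] = (1/2)[97 + √11156649] ≈ (1/2)(97 + 3340.157) = 1718.5785.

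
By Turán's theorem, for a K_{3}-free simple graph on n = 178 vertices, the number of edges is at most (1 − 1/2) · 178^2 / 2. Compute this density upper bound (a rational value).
Turán density bound = (1/2) · 178^2/2 = 7921

Turán's theorem: ex(n, K_{r+1}) is achieved by the complete r-partite Turán graph T(n, r) with parts as balanced as possible, and is at most (1 − 1/r) · n^2/2. For r = 2, n = 178: the density bound is (1/2) · 31684/2 = 7921. Since 2 ∣ 178, the Turán graph T(178, 2) has parts of equal size 89, and its edge count e(T(178, 2)) = 7921 attains the density bound exactly.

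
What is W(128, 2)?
W(128, 2) = 128 + 1 = 129

A 2-term AP is any pair of integers, so a monochromatic 2-AP exists iff some colour is used at least twice. With 128 colours, the colouring i ↦ i on {1, ..., 128} uses each colour once, avoiding any monochromatic pair, so W(128, 2) > 128. For {1, ..., 129}, pigeonhole forces two integers of the same colour, which form a monochromatic 2-AP. Hence W(128, 2) = 129.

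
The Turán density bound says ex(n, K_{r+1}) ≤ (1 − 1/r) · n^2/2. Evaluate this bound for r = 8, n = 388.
Turán density bound = (7/8) · 388^2/2 = 65863

Turán's theorem: ex(n, K_{r+1}) is achieved by the complete r-partite Turán graph T(n, r) with parts as balanced as possible, and is at most (1 − 1/r) · n^2/2. For r = 8, n = 388: the density bound is (7/8) · 150544/2 = 65863. The integer-valued extremum is e(T(388, 8)) = 65862, which is strictly less than the density bound 65863 since 8 ∤ 388 (the parts of T(388, 8) cannot all be equal).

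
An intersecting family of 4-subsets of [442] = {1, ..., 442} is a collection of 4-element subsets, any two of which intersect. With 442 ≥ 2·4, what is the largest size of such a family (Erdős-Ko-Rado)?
max |F| = C(441, 3) = 14197260

Erdős-Ko-Rado (1961): when n ≥ 2k, max |F| = C(n−1, k−1). The bound is attained by the star {A : i ∈ A} for any fixed i ∈ [n]. Here C(442−1, 4−1) = C(441, 3) = 14197260.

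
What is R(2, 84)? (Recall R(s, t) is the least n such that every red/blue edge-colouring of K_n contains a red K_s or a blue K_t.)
R(2, 84) = 84

R(2, k) = k for all k ≥ 2: in a 2-colouring of K_k, either some edge is red (a red K_2) or all edges are blue (a blue K_k). And K_{83} coloured all-blue has no blue K_84, so R(2, 84) > 83. Hence R(2, 84) = 84.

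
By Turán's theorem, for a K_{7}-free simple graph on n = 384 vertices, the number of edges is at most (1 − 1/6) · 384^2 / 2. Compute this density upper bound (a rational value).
Turán density bound = (5/6) · 384^2/2 = 61440

Turán's theorem: ex(n, K_{r+1}) is achieved by the complete r-partite Turán graph T(n, r) with parts as balanced as possible, and is at most (1 − 1/r) · n^2/2. For r = 6, n = 384: the density bound is (5/6) · 147456/2 = 61440. Since 6 ∣ 384, the Turán graph T(384, 6) has parts of equal size 64, and its edge count e(T(384, 6)) = 61440 attains the density bound exactly.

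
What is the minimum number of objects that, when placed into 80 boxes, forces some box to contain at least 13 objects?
n = (13 − 1)·80 + 1 = 961

By the generalised pigeonhole principle, to guarantee some box contains ≥ r objects we need more than (r − 1) · k objects total. Threshold: n = (r − 1) · k + 1. With r = 13 and k = 80: n = 12 · 80 + 1 = 960 + 1 = 961. For n = 960 = 12 · 80, we can put exactly 12 objects in every box, avoiding 13 in any single one — so 961 is tight.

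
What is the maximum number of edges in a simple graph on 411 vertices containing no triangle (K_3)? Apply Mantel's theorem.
ex(411, K_3) = ⌊411^2/4⌋ = 42230

Mantel (1907): a triangle-free graph on n vertices has at most ⌊n^2/4⌋ edges, with equality for the complete bipartite graph K_{⌊n/2⌋, ⌈n/2⌉}. For n = 411: ⌊411^2/4⌋ = ⌊168921/4⌋ = 42230. The extremal graph is K_{205, 206}, which has 205·206 = 42230 edges.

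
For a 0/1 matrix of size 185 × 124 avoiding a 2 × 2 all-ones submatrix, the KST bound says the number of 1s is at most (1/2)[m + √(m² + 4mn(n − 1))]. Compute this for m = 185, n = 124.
z(185, 124; 2, 2) ≤ (1/2)[185 + √(185² + 4·185·124·123)] = (1/2)[185 + √11320705] = 1774.8128

Kővári–Sós–Turán: let r_1, ..., r_185 be the row sums and z = Σ r_i the total number of 1s. Each pair of columns can share at most one row with both entries 1 (else a 2×2 all-ones block appears), so Σ_i C(r_i, 2) ≤ C(124, 2) = 7626. By convexity Σ_i C(r_i, 2) ≥ 185·C(z/185, 2) = z(z − 185)/(2·185), giving z² − 185z − 185·124·123 ≤ 0 and hence z ≤ (1/2)[185 + √(34225 + 4·2821620)] = (1/2)[185 + √11320705] ≈ (1/2)(185 + 3364.6255) = 1774.8128.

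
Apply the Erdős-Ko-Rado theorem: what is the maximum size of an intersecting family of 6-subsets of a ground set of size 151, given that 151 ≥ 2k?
max |F| = C(150, 5) = 591600030

Erdős-Ko-Rado (1961): when n ≥ 2k, max |F| = C(n−1, k−1). The bound is attained by the star {A : i ∈ A} for any fixed i ∈ [n]. Here C(151−1, 6−1) = C(150, 5) = 591600030.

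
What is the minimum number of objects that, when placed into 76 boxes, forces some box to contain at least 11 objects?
n = (11 − 1)·76 + 1 = 761

By the generalised pigeonhole principle, to guarantee some box contains ≥ r objects we need more than (r − 1) · k objects total. Threshold: n = (r − 1) · k + 1. With r = 11 and k = 76: n = 10 · 76 + 1 = 760 + 1 = 761. For n = 760 = 10 · 76, we can put exactly 10 objects in every box, avoiding 11 in any single one — so 761 is tight.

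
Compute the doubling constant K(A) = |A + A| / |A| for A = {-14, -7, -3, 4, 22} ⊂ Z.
K = |A + A| / |A| = 13/5

Enumerate A + A = {a + b : a, b ∈ A}. With |A| = 5, there are |A|^2 = 25 ordered sum pairs; collecting distinct values, A + A = {-28, -21, -17, -14, -10, -6, -3, 1, 8, 15, 19, 26, 44}, so |A + A| = 13. Thus K = 13/5. For comparison, the minimum possible |A + A| over all 5-element sets is 2·5 − 1 = 9 (so min K = 9/5), attained only by arithmetic progressions.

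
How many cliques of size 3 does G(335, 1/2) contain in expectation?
E[# K_3] = C(335, 3) · (1/2)^C(3, 2) = 6209895 / 2^3 = 776236.875

For each 3-subset S of vertices (there are C(335, 3) = 6209895 such S), let X_S = 1 if S induces a K_3 (all C(3, 2) = 3 edges present). Then P(X_S = 1) = (1/2)^3 = 1/8. By linearity of expectation, E[# K_3] = C(335, 3) · (1/2)^3 = 6209895 / 8 = 776236.875.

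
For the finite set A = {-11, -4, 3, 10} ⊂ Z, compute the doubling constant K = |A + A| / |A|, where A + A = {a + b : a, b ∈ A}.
K = |A + A| / |A| = 7/4

Enumerate A + A = {a + b : a, b ∈ A}. With |A| = 4, there are |A|^2 = 16 ordered sum pairs; collecting distinct values, A + A = {-22, -15, -8, -1, 6, 13, 20}, so |A + A| = 7. Thus K = 7/4. Here |A + A| = 2|A| − 1 = 7, the minimum possible — so K = 7/4 is minimal, which holds iff A is an arithmetic progression.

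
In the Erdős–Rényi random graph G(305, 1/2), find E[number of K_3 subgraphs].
E[# K_3] = C(305, 3) · (1/2)^C(3, 2) = 4682360 / 2^3 = 585295

For each 3-subset S of vertices (there are C(305, 3) = 4682360 such S), let X_S = 1 if S induces a K_3 (all C(3, 2) = 3 edges present). Then P(X_S = 1) = (1/2)^3 = 1/8. By linearity of expectation, E[# K_3] = C(305, 3) · (1/2)^3 = 4682360 / 8 = 585295.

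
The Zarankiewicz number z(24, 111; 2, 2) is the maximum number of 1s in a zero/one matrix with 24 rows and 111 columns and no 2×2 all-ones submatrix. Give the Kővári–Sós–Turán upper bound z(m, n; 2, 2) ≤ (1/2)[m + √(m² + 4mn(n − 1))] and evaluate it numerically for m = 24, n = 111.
z(24, 111; 2, 2) ≤ (1/2)[24 + √(24² + 4·24·111·110)] = (1/2)[24 + √1172736] = 553.4647

Kővári–Sós–Turán: let r_1, ..., r_24 be the row sums and z = Σ r_i the total number of 1s. Each pair of columns can share at most one row with both entries 1 (else a 2×2 all-ones block appears), so Σ_i C(r_i, 2) ≤ C(111, 2) = 6105. By convexity Σ_i C(r_i, 2) ≥ 24·C(z/24, 2) = z(z − 24)/(2·24), giving z² − 24z − 24·111·110 ≤ 0 and hence z ≤ (1/2)[24 + √(576 + 4·293040)] = (1/2)[24 + √1172736] ≈ (1/2)(24 + 1082.9294) = 553.4647.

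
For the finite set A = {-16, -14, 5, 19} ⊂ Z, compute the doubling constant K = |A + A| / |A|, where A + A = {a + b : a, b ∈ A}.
K = |A + A| / |A| = 10/4 = 5/2

Enumerate A + A = {a + b : a, b ∈ A}. With |A| = 4, there are |A|^2 = 16 ordered sum pairs; collecting distinct values, A + A = {-32, -30, -28, -11, -9, 3, 5, 10, 24, 38}, so |A + A| = 10. Thus K = 10/4 = 5/2. For comparison, the minimum possible |A + A| over all 4-element sets is 2·4 − 1 = 7 (so min K = 7/4), attained only by arithmetic progressions.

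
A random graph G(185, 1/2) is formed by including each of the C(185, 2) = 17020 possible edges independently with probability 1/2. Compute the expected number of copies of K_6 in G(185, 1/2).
E[# K_6] = C(185, 6) · (1/2)^C(6, 2) = 51301564860 / 2^15 = 12825391215/8192 ≈ 1565599.513550

For each 6-subset S of vertices (there are C(185, 6) = 51301564860 such S), let X_S = 1 if S induces a K_6 (all C(6, 2) = 15 edges present). Then P(X_S = 1) = (1/2)^15 = 1/32768. By linearity of expectation, E[# K_6] = C(185, 6) · (1/2)^15 = 51301564860 / 32768 = 12825391215/8192 ≈ 1565599.513550.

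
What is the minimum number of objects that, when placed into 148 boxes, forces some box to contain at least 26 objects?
n = (26 − 1)·148 + 1 = 3701

By the generalised pigeonhole principle, to guarantee some box contains ≥ r objects we need more than (r − 1) · k objects total. Threshold: n = (r − 1) · k + 1. With r = 26 and k = 148: n = 25 · 148 + 1 = 3700 + 1 = 3701. For n = 3700 = 25 · 148, we can put exactly 25 objects in every box, avoiding 26 in any single one — so 3701 is tight.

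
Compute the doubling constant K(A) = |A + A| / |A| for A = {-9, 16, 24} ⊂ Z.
K = |A + A| / |A| = 6/3 = 2

Enumerate A + A = {a + b : a, b ∈ A}. With |A| = 3, there are |A|^2 = 9 ordered sum pairs; collecting distinct values, A + A = {-18, 7, 15, 32, 40, 48}, so |A + A| = 6. Thus K = 6/3 = 2. For comparison, the minimum possible |A + A| over all 3-element sets is 2·3 − 1 = 5 (so min K = 5/3), attained only by arithmetic progressions.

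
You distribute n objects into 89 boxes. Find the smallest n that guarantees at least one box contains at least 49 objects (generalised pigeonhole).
n = (49 − 1)·89 + 1 = 4273

By the generalised pigeonhole principle, to guarantee some box contains ≥ r objects we need more than (r − 1) · k objects total. Threshold: n = (r − 1) · k + 1. With r = 49 and k = 89: n = 48 · 89 + 1 = 4272 + 1 = 4273. For n = 4272 = 48 · 89, we can put exactly 48 objects in every box, avoiding 49 in any single one — so 4273 is tight.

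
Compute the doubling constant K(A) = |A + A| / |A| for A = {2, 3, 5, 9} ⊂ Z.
K = |A + A| / |A| = 10/4 = 5/2

Enumerate A + A = {a + b : a, b ∈ A}. With |A| = 4, there are |A|^2 = 16 ordered sum pairs; collecting distinct values, A + A = {4, 5, 6, 7, 8, 10, 11, 12, 14, 18}, so |A + A| = 10. Thus K = 10/4 = 5/2. For comparison, the minimum possible |A + A| over all 4-element sets is 2·4 − 1 = 7 (so min K = 7/4), attained only by arithmetic progressions.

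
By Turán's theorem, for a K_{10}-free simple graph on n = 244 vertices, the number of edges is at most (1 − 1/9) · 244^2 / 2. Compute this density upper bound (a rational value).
Turán density bound = (8/9) · 244^2/2 = 238144/9 ≈ 26460.4444

Turán's theorem: ex(n, K_{r+1}) is achieved by the complete r-partite Turán graph T(n, r) with parts as balanced as possible, and is at most (1 − 1/r) · n^2/2. For r = 9, n = 244: the density bound is (8/9) · 59536/2 = 238144/9 ≈ 26460.4444. The integer-valued extremum is e(T(244, 9)) = 26460, which is strictly less than the density bound 238144/9 since 9 ∤ 244 (the parts of T(244, 9) cannot all be equal).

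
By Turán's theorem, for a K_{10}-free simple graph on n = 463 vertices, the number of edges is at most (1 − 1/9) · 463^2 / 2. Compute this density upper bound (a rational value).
Turán density bound = (8/9) · 463^2/2 = 857476/9 ≈ 95275.1111

Turán's theorem: ex(n, K_{r+1}) is achieved by the complete r-partite Turán graph T(n, r) with parts as balanced as possible, and is at most (1 − 1/r) · n^2/2. For r = 9, n = 463: the density bound is (8/9) · 214369/2 = 857476/9 ≈ 95275.1111. The integer-valued extremum is e(T(463, 9)) = 95274, which is strictly less than the density bound 857476/9 since 9 ∤ 463 (the parts of T(463, 9) cannot all be equal).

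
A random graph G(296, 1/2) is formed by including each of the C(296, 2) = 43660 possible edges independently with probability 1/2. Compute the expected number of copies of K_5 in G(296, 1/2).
E[# K_5] = C(296, 5) · (1/2)^C(5, 2) = 18303337304 / 2^10 = 2287917163/128 = 17874352.8359375

For each 5-subset S of vertices (there are C(296, 5) = 18303337304 such S), let X_S = 1 if S induces a K_5 (all C(5, 2) = 10 edges present). Then P(X_S = 1) = (1/2)^10 = 1/1024. By linearity of expectation, E[# K_5] = C(296, 5) · (1/2)^10 = 18303337304 / 1024 = 2287917163/128 = 17874352.8359375.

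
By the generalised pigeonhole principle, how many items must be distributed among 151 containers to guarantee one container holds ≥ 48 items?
n = (48 − 1)·151 + 1 = 7098

By the generalised pigeonhole principle, to guarantee some box contains ≥ r objects we need more than (r − 1) · k objects total. Threshold: n = (r − 1) · k + 1. With r = 48 and k = 151: n = 47 · 151 + 1 = 7097 + 1 = 7098. For n = 7097 = 47 · 151, we can put exactly 47 objects in every box, avoiding 48 in any single one — so 7098 is tight.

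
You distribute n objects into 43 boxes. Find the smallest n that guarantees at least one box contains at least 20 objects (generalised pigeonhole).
n = (20 − 1)·43 + 1 = 818

By the generalised pigeonhole principle, to guarantee some box contains ≥ r objects we need more than (r − 1) · k objects total. Threshold: n = (r − 1) · k + 1. With r = 20 and k = 43: n = 19 · 43 + 1 = 817 + 1 = 818. For n = 817 = 19 · 43, we can put exactly 19 objects in every box, avoiding 20 in any single one — so 818 is tight.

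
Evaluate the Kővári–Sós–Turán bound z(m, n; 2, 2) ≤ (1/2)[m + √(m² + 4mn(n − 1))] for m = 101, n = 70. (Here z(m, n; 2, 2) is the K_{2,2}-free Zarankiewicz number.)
z(101, 70; 2, 2) ≤ (1/2)[101 + √(101² + 4·101·70·69)] = (1/2)[101 + √1961521] = 750.7716

Kővári–Sós–Turán: let r_1, ..., r_101 be the row sums and z = Σ r_i the total number of 1s. Each pair of columns can share at most one row with both entries 1 (else a 2×2 all-ones block appears), so Σ_i C(r_i, 2) ≤ C(70, 2) = 2415. By convexity Σ_i C(r_i, 2) ≥ 101·C(z/101, 2) = z(z − 101)/(2·101), giving z² − 101z − 101·70·69 ≤ 0 and hence z ≤ (1/2)[101 + √(10201 + 4·487830)] = (1/2)[101 + √1961521] ≈ (1/2)(101 + 1400.5431) = 750.7716.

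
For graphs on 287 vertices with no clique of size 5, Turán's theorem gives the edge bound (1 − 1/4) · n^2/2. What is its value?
Turán density bound = (3/4) · 287^2/2 = 247107/8 ≈ 30888.375

Turán's theorem: ex(n, K_{r+1}) is achieved by the complete r-partite Turán graph T(n, r) with parts as balanced as possible, and is at most (1 − 1/r) · n^2/2. For r = 4, n = 287: the density bound is (3/4) · 82369/2 = 247107/8 ≈ 30888.375. The integer-valued extremum is e(T(287, 4)) = 30888, which is strictly less than the density bound 247107/8 since 4 ∤ 287 (the parts of T(287, 4) cannot all be equal).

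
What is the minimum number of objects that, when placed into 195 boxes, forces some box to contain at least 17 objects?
n = (17 − 1)·195 + 1 = 3121

By the generalised pigeonhole principle, to guarantee some box contains ≥ r objects we need more than (r − 1) · k objects total. Threshold: n = (r − 1) · k + 1. With r = 17 and k = 195: n = 16 · 195 + 1 = 3120 + 1 = 3121. For n = 3120 = 16 · 195, we can put exactly 16 objects in every box, avoiding 17 in any single one — so 3121 is tight.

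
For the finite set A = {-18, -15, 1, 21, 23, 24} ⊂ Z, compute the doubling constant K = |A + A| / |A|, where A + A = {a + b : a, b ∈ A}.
K = |A + A| / |A| = 20/6 = 10/3

Enumerate A + A = {a + b : a, b ∈ A}. With |A| = 6, there are |A|^2 = 36 ordered sum pairs; collecting distinct values, A + A = {-36, -33, -30, -17, -14, 2, 3, 5, 6, 8, 9, 22, 24, 25, 42, 44, 45, 46, 47, 48}, so |A + A| = 20. Thus K = 20/6 = 10/3. For comparison, the minimum possible |A + A| over all 6-element sets is 2·6 − 1 = 11 (so min K = 11/6), attained only by arithmetic progressions.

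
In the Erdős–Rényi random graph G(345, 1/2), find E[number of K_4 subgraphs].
E[# K_4] = C(345, 4) · (1/2)^C(4, 2) = 580078170 / 2^6 = 290039085/32 = 9063721.40625

For each 4-subset S of vertices (there are C(345, 4) = 580078170 such S), let X_S = 1 if S induces a K_4 (all C(4, 2) = 6 edges present). Then P(X_S = 1) = (1/2)^6 = 1/64. By linearity of expectation, E[# K_4] = C(345, 4) · (1/2)^6 = 580078170 / 64 = 290039085/32 = 9063721.40625.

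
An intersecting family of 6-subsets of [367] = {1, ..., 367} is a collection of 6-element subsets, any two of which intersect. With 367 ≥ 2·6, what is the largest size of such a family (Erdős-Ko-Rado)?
max |F| = C(366, 5) = 53248733538

The Erdős-Ko-Rado theorem states: for n ≥ 2k, an intersecting family of k-subsets of an n-element set has size at most C(n − 1, k − 1), with equality for 'star' families {A ⊆ [n] : |A| = k, i ∈ A} (fix an element i). For n = 367, k = 6: C(366, 5) = 53248733538.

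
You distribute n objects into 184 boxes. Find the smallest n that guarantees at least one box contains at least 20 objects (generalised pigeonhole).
n = (20 − 1)·184 + 1 = 3497

By the generalised pigeonhole principle, to guarantee some box contains ≥ r objects we need more than (r − 1) · k objects total. Threshold: n = (r − 1) · k + 1. With r = 20 and k = 184: n = 19 · 184 + 1 = 3496 + 1 = 3497. For n = 3496 = 19 · 184, we can put exactly 19 objects in every box, avoiding 20 in any single one — so 3497 is tight.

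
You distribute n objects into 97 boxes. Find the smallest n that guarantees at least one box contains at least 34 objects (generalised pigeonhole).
n = (34 − 1)·97 + 1 = 3202

By the generalised pigeonhole principle, to guarantee some box contains ≥ r objects we need more than (r − 1) · k objects total. Threshold: n = (r − 1) · k + 1. With r = 34 and k = 97: n = 33 · 97 + 1 = 3201 + 1 = 3202. For n = 3201 = 33 · 97, we can put exactly 33 objects in every box, avoiding 34 in any single one — so 3202 is tight.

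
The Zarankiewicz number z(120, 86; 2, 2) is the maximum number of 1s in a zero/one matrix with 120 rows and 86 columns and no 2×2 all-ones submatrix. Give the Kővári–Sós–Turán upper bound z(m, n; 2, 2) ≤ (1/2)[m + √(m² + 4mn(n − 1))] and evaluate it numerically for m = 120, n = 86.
z(120, 86; 2, 2) ≤ (1/2)[120 + √(120² + 4·120·86·85)] = (1/2)[120 + √3523200] = 998.5095

Kővári–Sós–Turán: let r_1, ..., r_120 be the row sums and z = Σ r_i the total number of 1s. Each pair of columns can share at most one row with both entries 1 (else a 2×2 all-ones block appears), so Σ_i C(r_i, 2) ≤ C(86, 2) = 3655. By convexity Σ_i C(r_i, 2) ≥ 120·C(z/120, 2) = z(z − 120)/(2·120), giving z² − 120z − 120·86·85 ≤ 0 and hence z ≤ (1/2)[120 + √(14400 + 4·877200)] = (1/2)[120 + √3523200] ≈ (1/2)(120 + 1877.0189) = 998.5095.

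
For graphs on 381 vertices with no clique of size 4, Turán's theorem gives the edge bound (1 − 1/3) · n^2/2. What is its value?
Turán density bound = (2/3) · 381^2/2 = 48387

Turán's theorem: ex(n, K_{r+1}) is achieved by the complete r-partite Turán graph T(n, r) with parts as balanced as possible, and is at most (1 − 1/r) · n^2/2. For r = 3, n = 381: the density bound is (2/3) · 145161/2 = 48387. Since 3 ∣ 381, the Turán graph T(381, 3) has parts of equal size 127, and its edge count e(T(381, 3)) = 48387 attains the density bound exactly.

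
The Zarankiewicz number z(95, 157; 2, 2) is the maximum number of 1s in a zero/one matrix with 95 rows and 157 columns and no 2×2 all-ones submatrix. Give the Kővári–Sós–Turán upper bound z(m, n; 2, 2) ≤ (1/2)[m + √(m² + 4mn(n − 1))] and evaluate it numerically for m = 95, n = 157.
z(95, 157; 2, 2) ≤ (1/2)[95 + √(95² + 4·95·157·156)] = (1/2)[95 + √9315985] = 1573.6049

Kővári–Sós–Turán: let r_1, ..., r_95 be the row sums and z = Σ r_i the total number of 1s. Each pair of columns can share at most one row with both entries 1 (else a 2×2 all-ones block appears), so Σ_i C(r_i, 2) ≤ C(157, 2) = 12246. By convexity Σ_i C(r_i, 2) ≥ 95·C(z/95, 2) = z(z − 95)/(2·95), giving z² − 95z − 95·157·156 ≤ 0 and hence z ≤ (1/2)[95 + √(9025 + 4·2326740)] = (1/2)[95 + √9315985] ≈ (1/2)(95 + 3052.2099) = 1573.6049.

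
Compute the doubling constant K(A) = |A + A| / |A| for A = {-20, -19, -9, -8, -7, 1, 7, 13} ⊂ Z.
K = |A + A| / |A| = 29/8

Enumerate A + A = {a + b : a, b ∈ A}. With |A| = 8, there are |A|^2 = 64 ordered sum pairs; collecting distinct values, A + A = {-40, -39, -38, -29, -28, -27, -26, -19, -18, -17, -16, -15, -14, -13, -12, -8, -7, -6, -2, -1, 0, 2, 4, 5, 6, 8, 14, 20, 26}, so |A + A| = 29. Thus K = 29/8. For comparison, the minimum possible |A + A| over all 8-element sets is 2·8 − 1 = 15 (so min K = 15/8), attained only by arithmetic progressions.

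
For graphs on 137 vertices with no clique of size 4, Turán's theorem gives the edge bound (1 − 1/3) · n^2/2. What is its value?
Turán density bound = (2/3) · 137^2/2 = 18769/3 ≈ 6256.3333

Turán's theorem: ex(n, K_{r+1}) is achieved by the complete r-partite Turán graph T(n, r) with parts as balanced as possible, and is at most (1 − 1/r) · n^2/2. For r = 3, n = 137: the density bound is (2/3) · 18769/2 = 18769/3 ≈ 6256.3333. The integer-valued extremum is e(T(137, 3)) = 6256, which is strictly less than the density bound 18769/3 since 3 ∤ 137 (the parts of T(137, 3) cannot all be equal).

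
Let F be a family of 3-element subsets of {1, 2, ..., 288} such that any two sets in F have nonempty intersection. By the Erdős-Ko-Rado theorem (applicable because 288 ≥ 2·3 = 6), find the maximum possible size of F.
max |F| = C(287, 2) = 41041

The Erdős-Ko-Rado theorem states: for n ≥ 2k, an intersecting family of k-subsets of an n-element set has size at most C(n − 1, k − 1), with equality for 'star' families {A ⊆ [n] : |A| = k, i ∈ A} (fix an element i). For n = 288, k = 3: C(287, 2) = 41041.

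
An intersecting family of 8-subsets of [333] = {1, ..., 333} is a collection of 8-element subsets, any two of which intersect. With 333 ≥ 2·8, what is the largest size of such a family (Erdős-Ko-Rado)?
max |F| = C(332, 7) = 82772214646616

Erdős-Ko-Rado (1961): when n ≥ 2k, max |F| = C(n−1, k−1). The bound is attained by the star {A : i ∈ A} for any fixed i ∈ [n]. Here C(333−1, 8−1) = C(332, 7) = 82772214646616.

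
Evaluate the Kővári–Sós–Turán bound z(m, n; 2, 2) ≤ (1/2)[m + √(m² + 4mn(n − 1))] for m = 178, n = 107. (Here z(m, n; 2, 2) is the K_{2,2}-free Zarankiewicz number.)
z(178, 107; 2, 2) ≤ (1/2)[178 + √(178² + 4·178·107·106)] = (1/2)[178 + √8107188] = 1512.6562

Kővári–Sós–Turán: let r_1, ..., r_178 be the row sums and z = Σ r_i the total number of 1s. Each pair of columns can share at most one row with both entries 1 (else a 2×2 all-ones block appears), so Σ_i C(r_i, 2) ≤ C(107, 2) = 5671. By convexity Σ_i C(r_i, 2) ≥ 178·C(z/178, 2) = z(z − 178)/(2·178), giving z² − 178z − 178·107·106 ≤ 0 and hence z ≤ (1/2)[178 + √(31684 + 4·2018876)] = (1/2)[178 + √8107188] ≈ (1/2)(178 + 2847.3124) = 1512.6562.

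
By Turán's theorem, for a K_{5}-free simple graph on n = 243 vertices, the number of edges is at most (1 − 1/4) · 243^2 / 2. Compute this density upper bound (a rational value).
Turán density bound = (3/4) · 243^2/2 = 177147/8 ≈ 22143.375

Turán's theorem: ex(n, K_{r+1}) is achieved by the complete r-partite Turán graph T(n, r) with parts as balanced as possible, and is at most (1 − 1/r) · n^2/2. For r = 4, n = 243: the density bound is (3/4) · 59049/2 = 177147/8 ≈ 22143.375. The integer-valued extremum is e(T(243, 4)) = 22143, which is strictly less than the density bound 177147/8 since 4 ∤ 243 (the parts of T(243, 4) cannot all be equal).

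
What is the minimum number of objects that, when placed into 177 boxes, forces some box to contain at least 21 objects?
n = (21 − 1)·177 + 1 = 3541

By the generalised pigeonhole principle, to guarantee some box contains ≥ r objects we need more than (r − 1) · k objects total. Threshold: n = (r − 1) · k + 1. With r = 21 and k = 177: n = 20 · 177 + 1 = 3540 + 1 = 3541. For n = 3540 = 20 · 177, we can put exactly 20 objects in every box, avoiding 21 in any single one — so 3541 is tight.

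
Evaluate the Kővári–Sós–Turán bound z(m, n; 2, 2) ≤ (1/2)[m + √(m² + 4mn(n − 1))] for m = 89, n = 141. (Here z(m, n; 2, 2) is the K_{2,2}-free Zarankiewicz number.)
z(89, 141; 2, 2) ≤ (1/2)[89 + √(89² + 4·89·141·140)] = (1/2)[89 + √7035361] = 1370.7127

Kővári–Sós–Turán: let r_1, ..., r_89 be the row sums and z = Σ r_i the total number of 1s. Each pair of columns can share at most one row with both entries 1 (else a 2×2 all-ones block appears), so Σ_i C(r_i, 2) ≤ C(141, 2) = 9870. By convexity Σ_i C(r_i, 2) ≥ 89·C(z/89, 2) = z(z − 89)/(2·89), giving z² − 89z − 89·141·140 ≤ 0 and hence z ≤ (1/2)[89 + √(7921 + 4·1756860)] = (1/2)[89 + √7035361] ≈ (1/2)(89 + 2652.4255) = 1370.7127.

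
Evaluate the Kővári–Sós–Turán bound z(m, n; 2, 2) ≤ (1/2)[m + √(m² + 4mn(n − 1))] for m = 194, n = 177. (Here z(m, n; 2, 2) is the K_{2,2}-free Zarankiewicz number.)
z(194, 177; 2, 2) ≤ (1/2)[194 + √(194² + 4·194·177·176)] = (1/2)[194 + √24211588] = 2557.2636

Kővári–Sós–Turán: let r_1, ..., r_194 be the row sums and z = Σ r_i the total number of 1s. Each pair of columns can share at most one row with both entries 1 (else a 2×2 all-ones block appears), so Σ_i C(r_i, 2) ≤ C(177, 2) = 15576. By convexity Σ_i C(r_i, 2) ≥ 194·C(z/194, 2) = z(z − 194)/(2·194), giving z² − 194z − 194·177·176 ≤ 0 and hence z ≤ (1/2)[194 + √(37636 + 4·6043488)] = (1/2)[194 + √24211588] ≈ (1/2)(194 + 4920.5272) = 2557.2636.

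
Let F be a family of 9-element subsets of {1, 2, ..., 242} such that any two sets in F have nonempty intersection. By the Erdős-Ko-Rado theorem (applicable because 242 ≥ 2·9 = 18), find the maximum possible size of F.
max |F| = C(241, 8) = 250972818245370

Erdős-Ko-Rado (1961): when n ≥ 2k, max |F| = C(n−1, k−1). The bound is attained by the star {A : i ∈ A} for any fixed i ∈ [n]. Here C(242−1, 9−1) = C(241, 8) = 250972818245370.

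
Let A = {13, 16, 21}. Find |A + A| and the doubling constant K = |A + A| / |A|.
K = |A + A| / |A| = 6/3 = 2

Enumerate A + A = {a + b : a, b ∈ A}. With |A| = 3, there are |A|^2 = 9 ordered sum pairs; collecting distinct values, A + A = {26, 29, 32, 34, 37, 42}, so |A + A| = 6. Thus K = 6/3 = 2. For comparison, the minimum possible |A + A| over all 3-element sets is 2·3 − 1 = 5 (so min K = 5/3), attained only by arithmetic progressions.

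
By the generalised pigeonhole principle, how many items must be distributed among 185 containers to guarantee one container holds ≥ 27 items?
n = (27 − 1)·185 + 1 = 4811

By the generalised pigeonhole principle, to guarantee some box contains ≥ r objects we need more than (r − 1) · k objects total. Threshold: n = (r − 1) · k + 1. With r = 27 and k = 185: n = 26 · 185 + 1 = 4810 + 1 = 4811. For n = 4810 = 26 · 185, we can put exactly 26 objects in every box, avoiding 27 in any single one — so 4811 is tight.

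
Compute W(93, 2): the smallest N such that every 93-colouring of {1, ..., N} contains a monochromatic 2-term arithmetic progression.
W(93, 2) = 93 + 1 = 94

A 2-term AP is any pair of integers, so a monochromatic 2-AP exists iff some colour is used at least twice. With 93 colours, the colouring i ↦ i on {1, ..., 93} uses each colour once, avoiding any monochromatic pair, so W(93, 2) > 93. For {1, ..., 94}, pigeonhole forces two integers of the same colour, which form a monochromatic 2-AP. Hence W(93, 2) = 94.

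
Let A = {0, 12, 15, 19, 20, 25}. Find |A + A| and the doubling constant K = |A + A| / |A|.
K = |A + A| / |A| = 20/6 = 10/3

Enumerate A + A = {a + b : a, b ∈ A}. With |A| = 6, there are |A|^2 = 36 ordered sum pairs; collecting distinct values, A + A = {0, 12, 15, 19, 20, 24, 25, 27, 30, 31, 32, 34, 35, 37, 38, 39, 40, 44, 45, 50}, so |A + A| = 20. Thus K = 20/6 = 10/3. For comparison, the minimum possible |A + A| over all 6-element sets is 2·6 − 1 = 11 (so min K = 11/6), attained only by arithmetic progressions.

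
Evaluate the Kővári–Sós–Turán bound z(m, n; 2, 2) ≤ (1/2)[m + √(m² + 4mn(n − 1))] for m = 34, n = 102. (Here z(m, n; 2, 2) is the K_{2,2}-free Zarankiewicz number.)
z(34, 102; 2, 2) ≤ (1/2)[34 + √(34² + 4·34·102·101)] = (1/2)[34 + √1402228] = 609.0785

Kővári–Sós–Turán: let r_1, ..., r_34 be the row sums and z = Σ r_i the total number of 1s. Each pair of columns can share at most one row with both entries 1 (else a 2×2 all-ones block appears), so Σ_i C(r_i, 2) ≤ C(102, 2) = 5151. By convexity Σ_i C(r_i, 2) ≥ 34·C(z/34, 2) = z(z − 34)/(2·34), giving z² − 34z − 34·102·101 ≤ 0 and hence z ≤ (1/2)[34 + √(1156 + 4·350268)] = (1/2)[34 + √1402228] ≈ (1/2)(34 + 1184.1571) = 609.0785.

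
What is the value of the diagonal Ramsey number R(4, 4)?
R(4, 4) = 18

Lower bound: an explicit 2-colouring of K_{17} (typically a Paley-type or other structured construction) avoids a red K_4 and a blue K_4, showing R(4, 4) > 17.
Upper bound: the Erdős–Szekeres recurrence R(r, t') ≤ R(r−1, t') + R(r, t'−1) yields R(4, 4) ≤ 18.
Hence R(4, 4) = 18.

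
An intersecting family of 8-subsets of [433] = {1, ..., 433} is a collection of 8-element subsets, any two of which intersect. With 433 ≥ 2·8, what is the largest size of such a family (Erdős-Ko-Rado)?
max |F| = C(432, 7) = 530563624555536

Erdős-Ko-Rado (1961): when n ≥ 2k, max |F| = C(n−1, k−1). The bound is attained by the star {A : i ∈ A} for any fixed i ∈ [n]. Here C(433−1, 8−1) = C(432, 7) = 530563624555536.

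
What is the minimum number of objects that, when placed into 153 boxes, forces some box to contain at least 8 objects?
n = (8 − 1)·153 + 1 = 1072

By the generalised pigeonhole principle, to guarantee some box contains ≥ r objects we need more than (r − 1) · k objects total. Threshold: n = (r − 1) · k + 1. With r = 8 and k = 153: n = 7 · 153 + 1 = 1071 + 1 = 1072. For n = 1071 = 7 · 153, we can put exactly 7 objects in every box, avoiding 8 in any single one — so 1072 is tight.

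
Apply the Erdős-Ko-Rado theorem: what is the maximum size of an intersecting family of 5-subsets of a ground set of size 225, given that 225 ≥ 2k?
max |F| = C(224, 4) = 102114376

The Erdős-Ko-Rado theorem states: for n ≥ 2k, an intersecting family of k-subsets of an n-element set has size at most C(n − 1, k − 1), with equality for 'star' families {A ⊆ [n] : |A| = k, i ∈ A} (fix an element i). For n = 225, k = 5: C(224, 4) = 102114376.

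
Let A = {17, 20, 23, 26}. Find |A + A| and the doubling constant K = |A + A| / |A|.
K = |A + A| / |A| = 7/4

Enumerate A + A = {a + b : a, b ∈ A}. With |A| = 4, there are |A|^2 = 16 ordered sum pairs; collecting distinct values, A + A = {34, 37, 40, 43, 46, 49, 52}, so |A + A| = 7. Thus K = 7/4. Here |A + A| = 2|A| − 1 = 7, the minimum possible — so K = 7/4 is minimal, which holds iff A is an arithmetic progression.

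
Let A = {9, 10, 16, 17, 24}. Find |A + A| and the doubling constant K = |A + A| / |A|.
K = |A + A| / |A| = 12/5

Enumerate A + A = {a + b : a, b ∈ A}. With |A| = 5, there are |A|^2 = 25 ordered sum pairs; collecting distinct values, A + A = {18, 19, 20, 25, 26, 27, 32, 33, 34, 40, 41, 48}, so |A + A| = 12. Thus K = 12/5. For comparison, the minimum possible |A + A| over all 5-element sets is 2·5 − 1 = 9 (so min K = 9/5), attained only by arithmetic progressions.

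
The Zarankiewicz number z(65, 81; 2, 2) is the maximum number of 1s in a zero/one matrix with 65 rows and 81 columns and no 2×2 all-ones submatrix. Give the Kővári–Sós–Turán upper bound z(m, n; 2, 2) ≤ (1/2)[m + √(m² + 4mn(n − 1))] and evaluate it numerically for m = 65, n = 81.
z(65, 81; 2, 2) ≤ (1/2)[65 + √(65² + 4·65·81·80)] = (1/2)[65 + √1689025] = 682.3125

Kővári–Sós–Turán: let r_1, ..., r_65 be the row sums and z = Σ r_i the total number of 1s. Each pair of columns can share at most one row with both entries 1 (else a 2×2 all-ones block appears), so Σ_i C(r_i, 2) ≤ C(81, 2) = 3240. By convexity Σ_i C(r_i, 2) ≥ 65·C(z/65, 2) = z(z − 65)/(2·65), giving z² − 65z − 65·81·80 ≤ 0 and hence z ≤ (1/2)[65 + √(4225 + 4·421200)] = (1/2)[65 + √1689025] ≈ (1/2)(65 + 1299.6249) = 682.3125.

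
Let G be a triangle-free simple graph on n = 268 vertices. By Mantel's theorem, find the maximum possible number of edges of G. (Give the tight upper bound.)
ex(268, K_3) = ⌊268^2/4⌋ = 17956

Mantel (1907): a triangle-free graph on n vertices has at most ⌊n^2/4⌋ edges, with equality for the complete bipartite graph K_{⌊n/2⌋, ⌈n/2⌉}. For n = 268: ⌊268^2/4⌋ = ⌊71824/4⌋ = 17956. The extremal graph is K_{134, 134}, which has 134·134 = 17956 edges.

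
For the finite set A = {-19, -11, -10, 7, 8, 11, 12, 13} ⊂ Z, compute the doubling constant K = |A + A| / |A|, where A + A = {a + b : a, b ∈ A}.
K = |A + A| / |A| = 30/8 = 15/4

Enumerate A + A = {a + b : a, b ∈ A}. With |A| = 8, there are |A|^2 = 64 ordered sum pairs; collecting distinct values, A + A = {-38, -30, -29, -22, -21, -20, -12, -11, -8, -7, -6, -4, -3, -2, 0, 1, 2, 3, 14, 15, 16, 18, 19, 20, 21, 22, 23, 24, 25, 26}, so |A + A| = 30. Thus K = 30/8 = 15/4. For comparison, the minimum possible |A + A| over all 8-element sets is 2·8 − 1 = 15 (so min K = 15/8), attained only by arithmetic progressions.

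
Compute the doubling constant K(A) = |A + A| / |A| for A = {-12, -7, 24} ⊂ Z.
K = |A + A| / |A| = 6/3 = 2

Enumerate A + A = {a + b : a, b ∈ A}. With |A| = 3, there are |A|^2 = 9 ordered sum pairs; collecting distinct values, A + A = {-24, -19, -14, 12, 17, 48}, so |A + A| = 6. Thus K = 6/3 = 2. For comparison, the minimum possible |A + A| over all 3-element sets is 2·3 − 1 = 5 (so min K = 5/3), attained only by arithmetic progressions.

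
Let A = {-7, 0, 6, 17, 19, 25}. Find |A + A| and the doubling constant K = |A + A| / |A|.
K = |A + A| / |A| = 19/6

Enumerate A + A = {a + b : a, b ∈ A}. With |A| = 6, there are |A|^2 = 36 ordered sum pairs; collecting distinct values, A + A = {-14, -7, -1, 0, 6, 10, 12, 17, 18, 19, 23, 25, 31, 34, 36, 38, 42, 44, 50}, so |A + A| = 19. Thus K = 19/6. For comparison, the minimum possible |A + A| over all 6-element sets is 2·6 − 1 = 11 (so min K = 11/6), attained only by arithmetic progressions.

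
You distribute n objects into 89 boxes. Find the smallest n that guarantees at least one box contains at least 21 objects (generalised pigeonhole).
n = (21 − 1)·89 + 1 = 1781

By the generalised pigeonhole principle, to guarantee some box contains ≥ r objects we need more than (r − 1) · k objects total. Threshold: n = (r − 1) · k + 1. With r = 21 and k = 89: n = 20 · 89 + 1 = 1780 + 1 = 1781. For n = 1780 = 20 · 89, we can put exactly 20 objects in every box, avoiding 21 in any single one — so 1781 is tight.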